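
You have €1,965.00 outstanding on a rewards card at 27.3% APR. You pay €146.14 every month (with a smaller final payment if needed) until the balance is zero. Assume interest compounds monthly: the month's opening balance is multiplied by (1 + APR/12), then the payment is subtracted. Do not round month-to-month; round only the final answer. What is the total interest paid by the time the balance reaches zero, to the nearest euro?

€407

Monthly rate r = 27.3%/12 = 2.275% = 0.02275.
Payoff takes n = ⌈−ln(1 − rB₀/P)/ln(1+r)⌉ = ⌈16.232⌉ = 17 payments; the last is €34.16.
Total paid = 16·€146.14 + €34.16 = €2,372.40.
Total interest = total paid − principal = €2,372.40 − €1,965.00 = €407.40.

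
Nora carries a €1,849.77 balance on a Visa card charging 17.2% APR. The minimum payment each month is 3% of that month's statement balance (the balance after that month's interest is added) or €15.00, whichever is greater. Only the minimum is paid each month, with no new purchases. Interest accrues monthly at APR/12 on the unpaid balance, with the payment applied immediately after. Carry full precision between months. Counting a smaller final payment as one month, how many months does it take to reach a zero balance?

Monthly rate r = 17.2%/12 = 1.43333% = 0.0143333.
While 3% of the post-interest balance exceeds €15.00, each month B ← (B·(1+r))·(1 − 0.03), i.e. B shrinks by the factor (1+r)·0.97 = 0.9839.
This holds for months 1–82. Entering month 83 the balance is €488.90; 3% of the post-interest balance is now below €15.00, so the flat €15.00 minimum applies from here.
From month 83 a fixed €15.00 at rate r clears €488.90 in 45 more payments. Total: 82 + 45 = 127 months.

127 months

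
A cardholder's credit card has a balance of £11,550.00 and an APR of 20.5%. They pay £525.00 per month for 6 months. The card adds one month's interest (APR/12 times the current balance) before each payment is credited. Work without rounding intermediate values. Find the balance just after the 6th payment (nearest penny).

Monthly rate r = 20.5%/12 = 1.70833% = 0.0170833.
Each month: B ← B·(1+r) − £525.00.
Month 1: interest £197.31; balance after payment £11,222.31.
Month 2: interest £191.71; balance after payment £10,889.03.
Month 3: interest £186.02; balance after payment £10,550.05.
Month 4: interest £180.23; balance after payment £10,205.28.
Month 5: interest £174.34; balance after payment £9,854.62.
Month 6: interest £168.35; balance after payment £9,497.97.

£9,497.97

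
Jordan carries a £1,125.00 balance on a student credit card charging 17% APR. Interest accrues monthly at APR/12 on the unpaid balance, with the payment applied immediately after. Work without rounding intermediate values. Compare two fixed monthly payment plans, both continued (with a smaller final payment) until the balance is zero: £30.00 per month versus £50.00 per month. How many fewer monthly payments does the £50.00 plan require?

Monthly rate r = 17%/12 = 1.41667% = 0.0141667.
At £30.00/mo: n = ⌈−ln(1 − rB₀/P)/ln(1+r)⌉ = 54 payments (last £25.87); total interest = total paid − £1,125.00 = £490.87.
At £50.00/mo: 28 payments (last £14.32); total interest £239.32.
Payments saved = 54 − 28 = 26.

26 fewer payments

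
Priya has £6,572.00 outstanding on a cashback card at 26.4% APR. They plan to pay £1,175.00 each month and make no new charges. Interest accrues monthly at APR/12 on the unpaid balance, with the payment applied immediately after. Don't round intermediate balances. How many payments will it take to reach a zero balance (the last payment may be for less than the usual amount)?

7 months

Monthly rate r = 26.4%/12 = 2.2% = 0.022.
Recurrence: B ← B·(1+r) − £1,175.00.
Month 1: interest £144.58; balance after payment £5,541.58.
Month 2: interest £121.91; balance after payment £4,488.50.
Closed form: n = −ln(1 − rB₀/P)/ln(1+r) = −ln(0.87695)/ln(1.022) ≈ 6.034, so the balance reaches zero during payment 7.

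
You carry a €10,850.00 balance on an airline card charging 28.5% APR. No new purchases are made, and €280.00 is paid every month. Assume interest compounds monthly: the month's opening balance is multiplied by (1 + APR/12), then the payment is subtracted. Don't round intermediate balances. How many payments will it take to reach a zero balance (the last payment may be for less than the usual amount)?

108 payments

Monthly rate r = 28.5%/12 = 2.375% = 0.02375.
Recurrence: B ← B·(1+r) − €280.00.
Month 1: interest €257.69; balance after payment €10,827.69.
Month 2: interest €257.16; balance after payment €10,804.85.
Closed form: n = −ln(1 − rB₀/P)/ln(1+r) = −ln(0.079688)/ln(1.02375) ≈ 107.771, so the balance reaches zero during payment 108.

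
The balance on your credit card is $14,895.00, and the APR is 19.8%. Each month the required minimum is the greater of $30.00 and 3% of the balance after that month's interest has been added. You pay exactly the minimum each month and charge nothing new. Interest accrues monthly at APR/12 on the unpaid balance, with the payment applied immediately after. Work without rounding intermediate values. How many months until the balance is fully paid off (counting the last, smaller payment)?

Monthly rate r = 19.8%/12 = 1.65% = 0.0165.
While 3% of the post-interest balance exceeds $30.00, each month B ← (B·(1+r))·(1 − 0.03), i.e. B shrinks by the factor (1+r)·0.97 = 0.986.
This holds for months 1–193. Entering month 194 the balance is $981.09; 3% of the post-interest balance is now below $30.00, so the flat $30.00 minimum applies from here.
From month 194 a fixed $30.00 at rate r clears $981.09 in 48 more payments. Total: 193 + 48 = 241 months.

241 months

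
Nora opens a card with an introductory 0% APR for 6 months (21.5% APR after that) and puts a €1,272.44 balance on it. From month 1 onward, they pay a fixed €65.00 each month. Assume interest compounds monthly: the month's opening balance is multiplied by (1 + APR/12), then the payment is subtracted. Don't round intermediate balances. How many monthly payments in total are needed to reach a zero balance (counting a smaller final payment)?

Promo months 1–6 at r₀ = 0%/12 = 0; months 7+ at r₁ = 21.5%/12 = 0.0179167.
After month 6 (no interest yet): B = €1,272.44 − 6·€65.00 = €882.44.
Then at r₁ with €65.00/mo: n₂ = −ln(1 − r₁·B/P)/ln(1+r₁) ≈ 15.69 → 16 more payments.

22 months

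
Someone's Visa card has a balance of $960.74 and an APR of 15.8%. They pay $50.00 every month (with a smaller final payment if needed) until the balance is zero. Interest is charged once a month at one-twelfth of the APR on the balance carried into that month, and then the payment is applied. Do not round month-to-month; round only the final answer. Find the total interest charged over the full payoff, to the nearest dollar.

$154

Monthly rate r = 15.8%/12 = 1.31667% = 0.0131667.
Payoff takes n = ⌈−ln(1 − rB₀/P)/ln(1+r)⌉ = ⌈22.299⌉ = 23 payments; the last is $15.00.
Total paid = 22·$50.00 + $15.00 = $1,115.00.
Total interest = total paid − principal = $1,115.00 − $960.74 = $154.26.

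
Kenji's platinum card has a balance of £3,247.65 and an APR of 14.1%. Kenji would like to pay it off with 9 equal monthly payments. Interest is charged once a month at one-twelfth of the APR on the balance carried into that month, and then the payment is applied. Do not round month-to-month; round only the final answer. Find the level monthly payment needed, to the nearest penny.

Monthly rate r = 14.1%/12 = 1.175% = 0.01175.
Level-payment amortization: P = B₀·r / (1 − (1+r)^(−n)) = 3247.65·0.01175 / (1 − 1.01175^(−9)).
Denominator 1 − (1+r)^(−9) = 0.0997957014.
P = 38.1599 / 0.0997957014 ≈ 382.38.

£382.38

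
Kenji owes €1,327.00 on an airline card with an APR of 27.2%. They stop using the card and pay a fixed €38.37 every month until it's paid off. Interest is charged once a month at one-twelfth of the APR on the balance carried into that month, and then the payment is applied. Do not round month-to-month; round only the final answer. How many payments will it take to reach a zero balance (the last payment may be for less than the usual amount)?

Monthly rate r = 27.2%/12 = 2.26667% = 0.0226667.
Recurrence: B ← B·(1+r) − €38.37.
Month 1: interest €30.08; balance after payment €1,318.71.
Month 2: interest €29.89; balance after payment €1,310.23.
Closed form: n = −ln(1 − rB₀/P)/ln(1+r) = −ln(0.21609)/ln(1.02267) ≈ 68.354, so the balance reaches zero during payment 69.

69 months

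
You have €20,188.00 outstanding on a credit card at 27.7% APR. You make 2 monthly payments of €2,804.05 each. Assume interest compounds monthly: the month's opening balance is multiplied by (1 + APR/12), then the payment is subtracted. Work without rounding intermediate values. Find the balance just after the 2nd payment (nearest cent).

Monthly rate r = 27.7%/12 = 2.30833% = 0.0230833.
Each month: B ← B·(1+r) − €2,804.05.
Month 1: interest €466.01; balance after payment €17,849.96.
Month 2: interest €412.04; balance after payment €15,457.94.

€15,457.94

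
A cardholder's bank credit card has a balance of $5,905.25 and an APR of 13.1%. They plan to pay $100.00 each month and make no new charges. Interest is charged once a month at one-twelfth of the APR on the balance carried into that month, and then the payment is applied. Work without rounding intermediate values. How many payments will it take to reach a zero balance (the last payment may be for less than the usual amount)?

96 months

Monthly rate r = 13.1%/12 = 1.09167% = 0.0109167.
Recurrence: B ← B·(1+r) − $100.00.
Month 1: interest $64.47; balance after payment $5,869.72.
Month 2: interest $64.08; balance after payment $5,833.79.
Closed form: n = −ln(1 − rB₀/P)/ln(1+r) = −ln(0.35534)/ln(1.01092) ≈ 95.295, so the balance reaches zero during payment 96.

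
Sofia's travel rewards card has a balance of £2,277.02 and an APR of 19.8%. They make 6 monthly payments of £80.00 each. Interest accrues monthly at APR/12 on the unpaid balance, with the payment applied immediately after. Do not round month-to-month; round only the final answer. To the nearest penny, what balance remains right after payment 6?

£2,011.71

Monthly rate r = 19.8%/12 = 1.65% = 0.0165.
Each month: B ← B·(1+r) − £80.00.
Month 1: interest £37.57; balance after payment £2,234.59.
Month 2: interest £36.87; balance after payment £2,191.46.
Month 3: interest £36.16; balance after payment £2,147.62.
Month 4: interest £35.44; balance after payment £2,103.06.
Month 5: interest £34.70; balance after payment £2,057.76.
Month 6: interest £33.95; balance after payment £2,011.71.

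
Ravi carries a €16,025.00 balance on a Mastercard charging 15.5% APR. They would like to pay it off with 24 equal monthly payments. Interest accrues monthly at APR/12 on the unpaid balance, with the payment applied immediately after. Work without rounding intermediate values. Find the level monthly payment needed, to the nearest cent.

€780.81

Monthly rate r = 15.5%/12 = 1.29167% = 0.0129167.
Level-payment amortization: P = B₀·r / (1 − (1+r)^(−n)) = 16025.00·0.0129167 / (1 − 1.01292^(−24)).
Denominator 1 − (1+r)^(−24) = 0.265095699.
P = 206.99 / 0.265095699 ≈ 780.81.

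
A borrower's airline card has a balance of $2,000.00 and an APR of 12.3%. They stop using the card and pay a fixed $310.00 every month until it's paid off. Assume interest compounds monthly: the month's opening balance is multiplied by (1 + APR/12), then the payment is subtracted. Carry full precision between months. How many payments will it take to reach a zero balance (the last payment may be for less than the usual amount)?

Monthly rate r = 12.3%/12 = 1.025% = 0.01025.
Recurrence: B ← B·(1+r) − $310.00.
Month 1: interest $20.50; balance after payment $1,710.50.
Month 2: interest $17.53; balance after payment $1,418.03.
Closed form: n = −ln(1 − rB₀/P)/ln(1+r) = −ln(0.93387)/ln(1.01025) ≈ 6.709, so the balance reaches zero during payment 7.

7 months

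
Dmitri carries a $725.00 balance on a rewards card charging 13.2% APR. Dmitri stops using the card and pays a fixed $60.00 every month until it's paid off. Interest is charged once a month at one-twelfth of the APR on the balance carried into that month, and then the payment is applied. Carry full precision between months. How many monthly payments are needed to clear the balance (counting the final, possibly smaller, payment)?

14 payments

Monthly rate r = 13.2%/12 = 1.1% = 0.011.
Recurrence: B ← B·(1+r) − $60.00.
Month 1: interest $7.97; balance after payment $672.98.
Month 2: interest $7.40; balance after payment $620.38.
Closed form: n = −ln(1 − rB₀/P)/ln(1+r) = −ln(0.86708)/ln(1.011) ≈ 13.037, so the balance reaches zero during payment 14.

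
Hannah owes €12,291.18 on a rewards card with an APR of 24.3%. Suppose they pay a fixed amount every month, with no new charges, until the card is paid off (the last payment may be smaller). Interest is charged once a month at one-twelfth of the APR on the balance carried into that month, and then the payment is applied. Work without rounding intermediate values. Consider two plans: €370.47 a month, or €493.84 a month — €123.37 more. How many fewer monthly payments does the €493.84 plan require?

Monthly rate r = 24.3%/12 = 2.025% = 0.02025.
At €370.47/mo: n = ⌈−ln(1 − rB₀/P)/ln(1+r)⌉ = 56 payments (last €215.81); total interest = total paid − €12,291.18 = €8,300.48.
At €493.84/mo: 35 payments (last €481.99); total interest €4,981.37.
Payments saved = 56 − 35 = 21.

21 fewer payments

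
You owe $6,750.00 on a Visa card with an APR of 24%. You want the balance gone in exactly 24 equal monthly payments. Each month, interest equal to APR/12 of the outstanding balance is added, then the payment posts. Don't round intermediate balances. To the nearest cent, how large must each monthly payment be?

Monthly rate r = 24%/12 = 2% = 0.02.
Level-payment amortization: P = B₀·r / (1 − (1+r)^(−n)) = 6750.00·0.02 / (1 − 1.02^(−24)).
Denominator 1 − (1+r)^(−24) = 0.378278512.
P = 135 / 0.378278512 ≈ 356.88.

$356.88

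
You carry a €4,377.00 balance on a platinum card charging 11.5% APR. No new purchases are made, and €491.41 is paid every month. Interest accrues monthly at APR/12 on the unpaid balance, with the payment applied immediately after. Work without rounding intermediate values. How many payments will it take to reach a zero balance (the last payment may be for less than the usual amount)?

Monthly rate r = 11.5%/12 = 0.958333% = 0.00958333.
Recurrence: B ← B·(1+r) − €491.41.
Month 1: interest €41.95; balance after payment €3,927.54.
Month 2: interest €37.64; balance after payment €3,473.77.
Closed form: n = −ln(1 − rB₀/P)/ln(1+r) = −ln(0.91464)/ln(1.00958) ≈ 9.355, so the balance reaches zero during payment 10.

10 months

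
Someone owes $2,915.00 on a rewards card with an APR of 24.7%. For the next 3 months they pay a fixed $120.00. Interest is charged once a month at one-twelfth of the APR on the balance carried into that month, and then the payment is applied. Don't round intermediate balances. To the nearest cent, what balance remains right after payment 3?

Monthly rate r = 24.7%/12 = 2.05833% = 0.0205833.
Each month: B ← B·(1+r) − $120.00.
Month 1: interest $60.00; balance after payment $2,855.00.
Month 2: interest $58.77; balance after payment $2,793.77.
Month 3: interest $57.51; balance after payment $2,731.27.

$2,731.27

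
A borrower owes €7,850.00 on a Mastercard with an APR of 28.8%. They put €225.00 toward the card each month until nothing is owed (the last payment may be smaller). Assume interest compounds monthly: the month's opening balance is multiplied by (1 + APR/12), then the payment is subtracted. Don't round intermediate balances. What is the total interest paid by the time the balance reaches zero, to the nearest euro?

Monthly rate r = 28.8%/12 = 2.4% = 0.024.
Payoff takes n = ⌈−ln(1 − rB₀/P)/ln(1+r)⌉ = ⌈76.573⌉ = 77 payments; the last is €129.64.
Total paid = 76·€225.00 + €129.64 = €17,229.64.
Total interest = total paid − principal = €17,229.64 − €7,850.00 = €9,379.64.

€9,380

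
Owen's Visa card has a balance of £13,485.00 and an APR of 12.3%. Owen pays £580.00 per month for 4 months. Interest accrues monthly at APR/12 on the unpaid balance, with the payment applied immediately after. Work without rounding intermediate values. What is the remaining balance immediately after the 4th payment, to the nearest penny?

£11,690.53

Monthly rate r = 12.3%/12 = 1.025% = 0.01025.
Each month: B ← B·(1+r) − £580.00.
Month 1: interest £138.22; balance after payment £13,043.22.
Month 2: interest £133.69; balance after payment £12,596.91.
Month 3: interest £129.12; balance after payment £12,146.03.
Month 4: interest £124.50; balance after payment £11,690.53.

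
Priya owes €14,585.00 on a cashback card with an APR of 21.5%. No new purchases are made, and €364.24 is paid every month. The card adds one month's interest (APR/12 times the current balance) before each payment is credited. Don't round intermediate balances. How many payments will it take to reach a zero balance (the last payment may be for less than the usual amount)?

Monthly rate r = 21.5%/12 = 1.79167% = 0.0179167.
Recurrence: B ← B·(1+r) − €364.24.
Month 1: interest €261.31; balance after payment €14,482.07.
Month 2: interest €259.47; balance after payment €14,377.31.
Closed form: n = −ln(1 − rB₀/P)/ln(1+r) = −ln(0.28258)/ln(1.01792) ≈ 71.168, so the balance reaches zero during payment 72.

72 payments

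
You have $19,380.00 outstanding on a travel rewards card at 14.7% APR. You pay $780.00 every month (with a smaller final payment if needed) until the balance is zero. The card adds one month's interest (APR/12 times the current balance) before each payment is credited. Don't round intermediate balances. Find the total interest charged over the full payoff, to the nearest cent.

Monthly rate r = 14.7%/12 = 1.225% = 0.01225.
Payoff takes n = ⌈−ln(1 − rB₀/P)/ln(1+r)⌉ = ⌈29.808⌉ = 30 payments; the last is $631.05.
Total paid = 29·$780.00 + $631.05 = $23,251.05.
Total interest = total paid − principal = $23,251.05 − $19,380.00 = $3,871.05.

$3,871.05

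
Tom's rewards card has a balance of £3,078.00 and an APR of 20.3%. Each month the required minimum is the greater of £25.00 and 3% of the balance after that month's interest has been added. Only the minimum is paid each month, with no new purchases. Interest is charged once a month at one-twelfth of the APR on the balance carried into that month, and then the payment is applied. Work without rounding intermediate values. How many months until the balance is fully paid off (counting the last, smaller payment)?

145 months

Monthly rate r = 20.3%/12 = 1.69167% = 0.0169167.
While 3% of the post-interest balance exceeds £25.00, each month B ← (B·(1+r))·(1 − 0.03), i.e. B shrinks by the factor (1+r)·0.97 = 0.98641.
This holds for months 1–97. Entering month 98 the balance is £816.22; 3% of the post-interest balance is now below £25.00, so the flat £25.00 minimum applies from here.
From month 98 a fixed £25.00 at rate r clears £816.22 in 48 more payments. Total: 97 + 48 = 145 months.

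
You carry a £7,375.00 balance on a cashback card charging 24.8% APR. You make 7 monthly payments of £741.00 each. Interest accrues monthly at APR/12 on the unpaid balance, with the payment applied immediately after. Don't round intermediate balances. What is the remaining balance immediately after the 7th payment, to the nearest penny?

£2,990.49

Monthly rate r = 24.8%/12 = 2.06667% = 0.0206667.
Each month: B ← B·(1+r) − £741.00.
Month 1: interest £152.42; balance after payment £6,786.42.
Month 2: interest £140.25; balance after payment £6,185.67.
Month 3: interest £127.84; balance after payment £5,572.51.
Month 4: interest £115.17; balance after payment £4,946.67.
Month 5: interest £102.23; balance after payment £4,307.90.
Month 6: interest £89.03; balance after payment £3,655.93.
Month 7: interest £75.56; balance after payment £2,990.49.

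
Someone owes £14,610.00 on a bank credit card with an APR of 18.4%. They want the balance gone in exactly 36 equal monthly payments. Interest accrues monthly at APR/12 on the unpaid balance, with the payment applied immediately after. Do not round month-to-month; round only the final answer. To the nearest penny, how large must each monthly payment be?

£531.12

Monthly rate r = 18.4%/12 = 1.53333% = 0.0153333.
Level-payment amortization: P = B₀·r / (1 − (1+r)^(−n)) = 14610.00·0.0153333 / (1 − 1.01533^(−36)).
Denominator 1 − (1+r)^(−36) = 0.42178573.
P = 224.02 / 0.42178573 ≈ 531.12.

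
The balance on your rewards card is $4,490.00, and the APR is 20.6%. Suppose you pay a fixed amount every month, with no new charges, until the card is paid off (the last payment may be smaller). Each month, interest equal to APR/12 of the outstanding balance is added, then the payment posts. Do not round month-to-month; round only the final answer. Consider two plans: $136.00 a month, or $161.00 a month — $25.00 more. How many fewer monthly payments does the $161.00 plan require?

11 fewer payments

Monthly rate r = 20.6%/12 = 1.71667% = 0.0171667.
At $136.00/mo: n = ⌈−ln(1 − rB₀/P)/ln(1+r)⌉ = 50 payments (last $19.46); total interest = total paid − $4,490.00 = $2,193.46.
At $161.00/mo: 39 payments (last $44.95); total interest $1,672.95.
Payments saved = 50 − 39 = 11.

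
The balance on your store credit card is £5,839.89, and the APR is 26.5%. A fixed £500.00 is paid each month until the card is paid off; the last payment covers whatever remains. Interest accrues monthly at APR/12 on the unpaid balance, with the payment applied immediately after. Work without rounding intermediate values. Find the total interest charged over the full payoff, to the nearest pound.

£990

Monthly rate r = 26.5%/12 = 2.20833% = 0.0220833.
Payoff takes n = ⌈−ln(1 − rB₀/P)/ln(1+r)⌉ = ⌈13.657⌉ = 14 payments; the last is £329.72.
Total paid = 13·£500.00 + £329.72 = £6,829.72.
Total interest = total paid − principal = £6,829.72 − £5,839.89 = £989.83.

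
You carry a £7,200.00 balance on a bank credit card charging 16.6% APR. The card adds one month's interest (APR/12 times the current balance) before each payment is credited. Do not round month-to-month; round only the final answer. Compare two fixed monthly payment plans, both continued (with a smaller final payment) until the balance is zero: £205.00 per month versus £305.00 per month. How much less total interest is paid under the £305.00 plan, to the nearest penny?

Monthly rate r = 16.6%/12 = 1.38333% = 0.0138333.
At £205.00/mo: n = ⌈−ln(1 − rB₀/P)/ln(1+r)⌉ = 49 payments (last £86.86); total interest = total paid − £7,200.00 = £2,726.86.
At £305.00/mo: 29 payments (last £237.32); total interest £1,577.32.
Interest saved = £2,726.86 − £1,577.32 = £1,149.54.

£1,149.54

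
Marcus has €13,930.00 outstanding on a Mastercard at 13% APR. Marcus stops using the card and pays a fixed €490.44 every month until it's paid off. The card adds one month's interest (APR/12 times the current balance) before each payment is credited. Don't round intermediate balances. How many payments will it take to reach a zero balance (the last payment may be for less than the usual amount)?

Monthly rate r = 13%/12 = 1.08333% = 0.0108333.
Recurrence: B ← B·(1+r) − €490.44.
Month 1: interest €150.91; balance after payment €13,590.47.
Month 2: interest €147.23; balance after payment €13,247.26.
Closed form: n = −ln(1 − rB₀/P)/ln(1+r) = −ln(0.6923)/ln(1.01083) ≈ 34.128, so the balance reaches zero during payment 35.

35 months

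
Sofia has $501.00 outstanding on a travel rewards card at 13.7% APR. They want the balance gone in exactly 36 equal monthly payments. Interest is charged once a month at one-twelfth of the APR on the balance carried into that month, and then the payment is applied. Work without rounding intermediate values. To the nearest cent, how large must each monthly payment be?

$17.05

Monthly rate r = 13.7%/12 = 1.14167% = 0.0114167.
Level-payment amortization: P = B₀·r / (1 − (1+r)^(−n)) = 501.00·0.0114167 / (1 − 1.01142^(−36)).
Denominator 1 − (1+r)^(−36) = 0.335467558.
P = 5.71975 / 0.335467558 ≈ 17.05.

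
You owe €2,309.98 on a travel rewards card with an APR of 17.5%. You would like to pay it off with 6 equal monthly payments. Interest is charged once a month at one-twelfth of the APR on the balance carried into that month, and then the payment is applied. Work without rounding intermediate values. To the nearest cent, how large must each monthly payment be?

Monthly rate r = 17.5%/12 = 1.45833% = 0.0145833.
Level-payment amortization: P = B₀·r / (1 − (1+r)^(−n)) = 2309.98·0.0145833 / (1 − 1.01458^(−6)).
Denominator 1 − (1+r)^(−6) = 0.0832020005.
P = 33.6872 / 0.0832020005 ≈ 404.88.

€404.88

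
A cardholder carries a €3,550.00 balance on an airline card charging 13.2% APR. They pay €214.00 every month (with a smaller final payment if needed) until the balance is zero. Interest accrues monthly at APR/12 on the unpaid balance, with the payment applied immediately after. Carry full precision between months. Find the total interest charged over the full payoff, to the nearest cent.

Monthly rate r = 13.2%/12 = 1.1% = 0.011.
Payoff takes n = ⌈−ln(1 − rB₀/P)/ln(1+r)⌉ = ⌈18.417⌉ = 19 payments; the last is €89.42.
Total paid = 18·€214.00 + €89.42 = €3,941.42.
Total interest = total paid − principal = €3,941.42 − €3,550.00 = €391.42.

€391.42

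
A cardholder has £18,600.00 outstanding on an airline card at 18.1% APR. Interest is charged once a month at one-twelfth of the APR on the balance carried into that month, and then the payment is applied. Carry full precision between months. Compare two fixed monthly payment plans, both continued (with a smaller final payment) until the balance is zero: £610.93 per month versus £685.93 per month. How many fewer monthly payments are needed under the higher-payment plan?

6 fewer payments

Monthly rate r = 18.1%/12 = 1.50833% = 0.0150833.
At £610.93/mo: n = ⌈−ln(1 − rB₀/P)/ln(1+r)⌉ = 42 payments (last £38.62); total interest = total paid − £18,600.00 = £6,486.75.
At £685.93/mo: 36 payments (last £91.12); total interest £5,498.67.
Payments saved = 42 − 36 = 6.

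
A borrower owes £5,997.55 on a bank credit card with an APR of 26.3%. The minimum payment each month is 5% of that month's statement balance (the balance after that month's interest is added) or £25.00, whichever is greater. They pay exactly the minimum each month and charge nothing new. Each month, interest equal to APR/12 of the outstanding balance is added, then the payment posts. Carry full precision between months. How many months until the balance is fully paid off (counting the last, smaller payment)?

Monthly rate r = 26.3%/12 = 2.19167% = 0.0219167.
While 5% of the post-interest balance exceeds £25.00, each month B ← (B·(1+r))·(1 − 0.05), i.e. B shrinks by the factor (1+r)·0.95 = 0.97082.
This holds for months 1–85. Entering month 86 the balance is £483.95; 5% of the post-interest balance is now below £25.00, so the flat £25.00 minimum applies from here.
From month 86 a fixed £25.00 at rate r clears £483.95 in 26 more payments. Total: 85 + 26 = 111 months.

111 months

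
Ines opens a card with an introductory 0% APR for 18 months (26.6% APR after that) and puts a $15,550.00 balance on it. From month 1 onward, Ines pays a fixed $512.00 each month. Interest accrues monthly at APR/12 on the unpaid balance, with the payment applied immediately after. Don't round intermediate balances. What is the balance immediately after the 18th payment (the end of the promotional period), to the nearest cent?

Promo months 1–18 at r₀ = 0%/12 = 0; months 19+ at r₁ = 26.6%/12 = 0.0221667.
After month 18 (no interest yet): B = $15,550.00 − 18·$512.00 = $6,334.00.

$6,334.00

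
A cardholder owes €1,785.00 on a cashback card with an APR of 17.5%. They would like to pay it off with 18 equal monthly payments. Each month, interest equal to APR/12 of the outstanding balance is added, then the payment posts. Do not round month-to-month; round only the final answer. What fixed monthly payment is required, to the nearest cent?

Monthly rate r = 17.5%/12 = 1.45833% = 0.0145833.
Level-payment amortization: P = B₀·r / (1 − (1+r)^(−n)) = 1785.00·0.0145833 / (1 − 1.01458^(−18)).
Denominator 1 − (1+r)^(−18) = 0.229414255.
P = 26.0312 / 0.229414255 ≈ 113.47.

€113.47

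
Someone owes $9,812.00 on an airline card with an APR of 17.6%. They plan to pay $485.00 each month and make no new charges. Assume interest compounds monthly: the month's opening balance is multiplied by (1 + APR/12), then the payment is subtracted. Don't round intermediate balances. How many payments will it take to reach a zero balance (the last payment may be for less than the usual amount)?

Monthly rate r = 17.6%/12 = 1.46667% = 0.0146667.
Recurrence: B ← B·(1+r) − $485.00.
Month 1: interest $143.91; balance after payment $9,470.91.
Month 2: interest $138.91; balance after payment $9,124.82.
Closed form: n = −ln(1 − rB₀/P)/ln(1+r) = −ln(0.70328)/ln(1.01467) ≈ 24.176, so the balance reaches zero during payment 25.

25 payments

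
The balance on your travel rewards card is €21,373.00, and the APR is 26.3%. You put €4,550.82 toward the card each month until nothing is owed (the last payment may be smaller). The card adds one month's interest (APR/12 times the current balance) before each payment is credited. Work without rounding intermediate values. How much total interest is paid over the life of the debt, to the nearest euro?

Monthly rate r = 26.3%/12 = 2.19167% = 0.0219167.
Payoff takes n = ⌈−ln(1 − rB₀/P)/ln(1+r)⌉ = ⌈5.010⌉ = 6 payments; the last is €47.49.
Total paid = 5·€4,550.82 + €47.49 = €22,801.59.
Total interest = total paid − principal = €22,801.59 − €21,373.00 = €1,428.59.

€1,429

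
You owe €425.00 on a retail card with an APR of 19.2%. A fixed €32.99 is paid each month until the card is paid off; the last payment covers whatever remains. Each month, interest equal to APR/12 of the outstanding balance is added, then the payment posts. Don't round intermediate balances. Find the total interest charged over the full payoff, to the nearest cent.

€54.80

Monthly rate r = 19.2%/12 = 1.6% = 0.016.
Payoff takes n = ⌈−ln(1 − rB₀/P)/ln(1+r)⌉ = ⌈14.542⌉ = 15 payments; the last is €17.94.
Total paid = 14·€32.99 + €17.94 = €479.80.
Total interest = total paid − principal = €479.80 − €425.00 = €54.80.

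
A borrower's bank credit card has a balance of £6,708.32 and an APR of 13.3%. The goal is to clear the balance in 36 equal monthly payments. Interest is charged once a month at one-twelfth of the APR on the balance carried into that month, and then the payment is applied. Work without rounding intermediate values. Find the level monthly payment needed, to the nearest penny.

Monthly rate r = 13.3%/12 = 1.10833% = 0.0110833.
Level-payment amortization: P = B₀·r / (1 − (1+r)^(−n)) = 6708.32·0.0110833 / (1 − 1.01108^(−36)).
Denominator 1 − (1+r)^(−36) = 0.327534909.
P = 74.3505 / 0.327534909 ≈ 227.00.

£227.00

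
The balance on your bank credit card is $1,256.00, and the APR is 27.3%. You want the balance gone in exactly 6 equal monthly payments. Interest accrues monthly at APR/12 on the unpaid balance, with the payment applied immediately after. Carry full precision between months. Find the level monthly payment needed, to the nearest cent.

$226.31

Monthly rate r = 27.3%/12 = 2.275% = 0.02275.
Level-payment amortization: P = B₀·r / (1 − (1+r)^(−n)) = 1256.00·0.02275 / (1 − 1.02275^(−6)).
Denominator 1 − (1+r)^(−6) = 0.126258284.
P = 28.574 / 0.126258284 ≈ 226.31.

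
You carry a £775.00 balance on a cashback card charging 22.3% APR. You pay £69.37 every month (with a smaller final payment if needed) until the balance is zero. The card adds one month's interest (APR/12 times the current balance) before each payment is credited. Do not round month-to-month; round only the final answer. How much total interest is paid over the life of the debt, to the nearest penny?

Monthly rate r = 22.3%/12 = 1.85833% = 0.0185833.
Payoff takes n = ⌈−ln(1 − rB₀/P)/ln(1+r)⌉ = ⌈12.638⌉ = 13 payments; the last is £44.42.
Total paid = 12·£69.37 + £44.42 = £876.86.
Total interest = total paid − principal = £876.86 − £775.00 = £101.86.

£101.86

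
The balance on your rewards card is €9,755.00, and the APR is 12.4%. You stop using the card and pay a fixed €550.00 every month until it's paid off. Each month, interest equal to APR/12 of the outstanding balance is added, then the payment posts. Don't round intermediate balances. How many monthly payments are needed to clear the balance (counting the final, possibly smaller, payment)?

20 months

Monthly rate r = 12.4%/12 = 1.03333% = 0.0103333.
Recurrence: B ← B·(1+r) − €550.00.
Month 1: interest €100.80; balance after payment €9,305.80.
Month 2: interest €96.16; balance after payment €8,851.96.
Closed form: n = −ln(1 − rB₀/P)/ln(1+r) = −ln(0.81672)/ln(1.01033) ≈ 19.693, so the balance reaches zero during payment 20.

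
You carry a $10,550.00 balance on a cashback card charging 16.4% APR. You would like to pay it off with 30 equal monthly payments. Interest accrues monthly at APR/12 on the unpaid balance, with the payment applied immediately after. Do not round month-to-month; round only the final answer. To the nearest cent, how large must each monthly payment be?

Monthly rate r = 16.4%/12 = 1.36667% = 0.0136667.
Level-payment amortization: P = B₀·r / (1 − (1+r)^(−n)) = 10550.00·0.0136667 / (1 − 1.01367^(−30)).
Denominator 1 − (1+r)^(−30) = 0.334504632.
P = 144.183 / 0.334504632 ≈ 431.04.

$431.04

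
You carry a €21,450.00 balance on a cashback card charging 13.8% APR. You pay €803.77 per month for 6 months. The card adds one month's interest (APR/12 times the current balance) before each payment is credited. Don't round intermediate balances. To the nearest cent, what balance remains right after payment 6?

Monthly rate r = 13.8%/12 = 1.15% = 0.0115.
Each month: B ← B·(1+r) − €803.77.
Month 1: interest €246.67; balance after payment €20,892.90.
Month 2: interest €240.27; balance after payment €20,329.40.
Month 3: interest €233.79; balance after payment €19,759.42.
Month 4: interest €227.23; balance after payment €19,182.88.
Month 5: interest €220.60; balance after payment €18,599.72.
Month 6: interest €213.90; balance after payment €18,009.84.

€18,009.84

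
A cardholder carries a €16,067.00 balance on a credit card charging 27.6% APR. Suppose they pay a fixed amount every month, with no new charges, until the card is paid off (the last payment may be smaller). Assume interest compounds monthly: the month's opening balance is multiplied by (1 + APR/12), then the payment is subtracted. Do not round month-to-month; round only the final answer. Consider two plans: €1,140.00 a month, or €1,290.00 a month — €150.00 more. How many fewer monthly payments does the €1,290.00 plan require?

Monthly rate r = 27.6%/12 = 2.3% = 0.023.
At €1,140.00/mo: n = ⌈−ln(1 − rB₀/P)/ln(1+r)⌉ = 18 payments (last €264.29); total interest = total paid − €16,067.00 = €3,577.29.
At €1,290.00/mo: 15 payments (last €1,089.57); total interest €3,082.57.
Payments saved = 18 − 15 = 3.

3 fewer payments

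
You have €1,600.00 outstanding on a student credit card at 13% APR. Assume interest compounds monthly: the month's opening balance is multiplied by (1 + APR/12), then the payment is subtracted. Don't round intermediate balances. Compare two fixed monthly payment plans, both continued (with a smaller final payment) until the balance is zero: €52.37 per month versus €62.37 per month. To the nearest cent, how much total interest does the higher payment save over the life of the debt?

Monthly rate r = 13%/12 = 1.08333% = 0.0108333.
At €52.37/mo: n = ⌈−ln(1 − rB₀/P)/ln(1+r)⌉ = 38 payments (last €15.91); total interest = total paid − €1,600.00 = €353.60.
At €62.37/mo: 31 payments (last €13.69); total interest €284.79.
Interest saved = €353.60 − €284.79 = €68.81.

€68.81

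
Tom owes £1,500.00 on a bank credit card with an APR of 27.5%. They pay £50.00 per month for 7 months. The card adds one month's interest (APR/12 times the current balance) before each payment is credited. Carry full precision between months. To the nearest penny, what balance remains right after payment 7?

Monthly rate r = 27.5%/12 = 2.29167% = 0.0229167.
Each month: B ← B·(1+r) − £50.00.
Month 1: interest £34.38; balance after payment £1,484.38.
Month 2: interest £34.02; balance after payment £1,468.39.
Month 3: interest £33.65; balance after payment £1,452.04.
Month 4: interest £33.28; balance after payment £1,435.32.
Month 5: interest £32.89; balance after payment £1,418.21.
Month 6: interest £32.50; balance after payment £1,400.71.
Month 7: interest £32.10; balance after payment £1,382.81.

£1,382.81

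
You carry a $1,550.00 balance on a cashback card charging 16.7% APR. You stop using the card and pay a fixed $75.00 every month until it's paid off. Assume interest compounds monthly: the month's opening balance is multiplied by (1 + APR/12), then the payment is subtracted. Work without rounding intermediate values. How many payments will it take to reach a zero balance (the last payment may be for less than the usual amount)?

25 payments

Monthly rate r = 16.7%/12 = 1.39167% = 0.0139167.
Recurrence: B ← B·(1+r) − $75.00.
Month 1: interest $21.57; balance after payment $1,496.57.
Month 2: interest $20.83; balance after payment $1,442.40.
Closed form: n = −ln(1 − rB₀/P)/ln(1+r) = −ln(0.71239)/ln(1.01392) ≈ 24.538, so the balance reaches zero during payment 25.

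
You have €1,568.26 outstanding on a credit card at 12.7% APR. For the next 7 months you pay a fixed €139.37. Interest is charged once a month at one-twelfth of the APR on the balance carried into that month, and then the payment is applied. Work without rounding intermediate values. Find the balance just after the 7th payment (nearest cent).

€681.08

Monthly rate r = 12.7%/12 = 1.05833% = 0.0105833.
Each month: B ← B·(1+r) − €139.37.
Month 1: interest €16.60; balance after payment €1,445.49.
Month 2: interest €15.30; balance after payment €1,321.42.
Month 3: interest €13.98; balance after payment €1,196.03.
Month 4: interest €12.66; balance after payment €1,069.32.
Month 5: interest €11.32; balance after payment €941.27.
Month 6: interest €9.96; balance after payment €811.86.
Month 7: interest €8.59; balance after payment €681.08.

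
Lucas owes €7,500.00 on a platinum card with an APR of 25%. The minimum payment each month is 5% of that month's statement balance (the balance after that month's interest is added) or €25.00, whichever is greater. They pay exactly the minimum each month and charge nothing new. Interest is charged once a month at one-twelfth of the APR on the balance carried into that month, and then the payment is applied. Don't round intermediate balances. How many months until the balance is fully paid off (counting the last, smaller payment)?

115 months

Monthly rate r = 25%/12 = 2.08333% = 0.0208333.
While 5% of the post-interest balance exceeds €25.00, each month B ← (B·(1+r))·(1 − 0.05), i.e. B shrinks by the factor (1+r)·0.95 = 0.96979.
This holds for months 1–89. Entering month 90 the balance is €489.15; 5% of the post-interest balance is now below €25.00, so the flat €25.00 minimum applies from here.
From month 90 a fixed €25.00 at rate r clears €489.15 in 26 more payments. Total: 89 + 26 = 115 months.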